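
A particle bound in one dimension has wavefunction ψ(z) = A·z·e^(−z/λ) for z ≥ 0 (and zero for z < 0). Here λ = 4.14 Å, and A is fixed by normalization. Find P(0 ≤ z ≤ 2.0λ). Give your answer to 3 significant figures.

P ≈ 0.762

P = ∫_{0}^{2.0λ} |ψ(z)|² dz.
With A² fixed by ∫|ψ|² = 1, i.e. A² = (λ^3/4)^(−1), substitute and integrate.
Let u = z/λ; then A² and the length scale cancel, so P = ∫_{0}^{2.0} u^2·e^(-2·u) du ÷ ∫_{0}^{∞} u^2·e^(-2·u) du.
With ∫ u^2·e^(-2·u) du = -(2·u^2 + 2·u + 1)·e^(-2·u)/4 + C, the region integral is 1/4 - 13·e^(-4)/4 and the full one is 1/4.
This works out to P = 0.7619.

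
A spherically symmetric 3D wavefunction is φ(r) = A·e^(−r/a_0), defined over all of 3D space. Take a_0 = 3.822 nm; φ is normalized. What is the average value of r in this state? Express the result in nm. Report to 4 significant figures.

The expectation value is the |φ|²-weighted average of r: ∫ r|φ|² 4πr² dr.
Recall ∫₀^∞ r^m e^(−r/β) dr = m!·β^(m+1), since the A² factors cancel between numerator and denominator, ⟨r⟩ = 3·a_0/2.
Putting a_0 = 3.822 gives 5.7330.

⟨r⟩ ≈ 5.733 nm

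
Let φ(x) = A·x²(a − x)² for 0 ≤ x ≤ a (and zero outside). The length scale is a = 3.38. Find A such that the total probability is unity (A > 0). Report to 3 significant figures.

A ≈ 0.105

We need A² ∫|f|² dx = 1, taking the integral from 0 to a.
Expanding the polynomial and integrating term by term, with φ = A·x²(a − x)², the integral evaluates to A²·[a^9/630].
So A² = (a^9/630)^(−1).
With a = 3.38: A² = 0.01094 and A = 0.1046.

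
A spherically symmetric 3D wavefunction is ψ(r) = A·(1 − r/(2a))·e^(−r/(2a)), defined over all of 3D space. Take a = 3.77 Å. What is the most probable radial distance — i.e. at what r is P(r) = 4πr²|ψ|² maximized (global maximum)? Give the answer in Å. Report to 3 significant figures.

The maximum of P(r) = 4πr²|ψ|² occurs where its derivative vanishes.
This gives r = a·(√(5) + 3).
With a = 3.77, the most probable radial distance is 19.74 Å.

r ≈ 19.7 Å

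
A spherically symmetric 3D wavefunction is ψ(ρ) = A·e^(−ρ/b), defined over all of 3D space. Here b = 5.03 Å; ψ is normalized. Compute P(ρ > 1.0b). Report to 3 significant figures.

P ≈ 0.677

P = ∫ |ψ|² 4πρ² dρ over ρ > 1.0b.
A² is fixed by ∫₀^∞ 4πρ²|ψ|² dρ = 1, i.e. A² = (π·b^3)^(−1).
In terms of u = ρ/b (A², 4π and the length scale all cancel between numerator and denominator), P = [∫_{1.0}^{∞} u^2·e^(-2·u) du] / [∫_{0}^{∞} u^2·e^(-2·u) du].
With ∫ u^2·e^(-2·u) du = -(2·u^2 + 2·u + 1)·e^(-2·u)/4 + C, the region integral is 5·e^(-2)/4 and the full one is 1/4.
This evaluates to P = 0.6767.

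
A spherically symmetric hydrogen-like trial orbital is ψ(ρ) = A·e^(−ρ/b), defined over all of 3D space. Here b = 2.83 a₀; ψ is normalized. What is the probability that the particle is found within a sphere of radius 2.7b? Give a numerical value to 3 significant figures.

P ≈ 0.905

With dV = 4πρ²dρ, the probability is ∫|ψ|² dV over ρ ≤ 2.7b.
Normalization gives A² = 1/(π·b^3).
Let u = ρ/b; then A², 4π and the length scale all cancel, so P = ∫_{0}^{2.7} u^2·e^(-2·u) du ÷ ∫_{0}^{∞} u^2·e^(-2·u) du.
An antiderivative of u^2·e^(-2·u) is -(2·u^2 + 2·u + 1)·e^(-2·u)/4; evaluating from 0 to 2.7 gives 1/4 - 1049·e^(-27/5)/200, while the full integral is 1/4.
This evaluates to P = 0.9052.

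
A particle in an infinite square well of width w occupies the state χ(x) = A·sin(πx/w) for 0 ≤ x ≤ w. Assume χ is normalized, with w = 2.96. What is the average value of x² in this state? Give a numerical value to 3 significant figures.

⟨x^2⟩ ≈ 2.48

By definition ⟨x²⟩ = ∫ x^2 |χ(x)|² dx.
Using sin²θ = (1 − cos 2θ)/2, evaluating both integrals, ⟨x²⟩ = -w^2/(2·π^2) + w^2/3.
With w = 2.96, ⟨x^2⟩ = 2.477.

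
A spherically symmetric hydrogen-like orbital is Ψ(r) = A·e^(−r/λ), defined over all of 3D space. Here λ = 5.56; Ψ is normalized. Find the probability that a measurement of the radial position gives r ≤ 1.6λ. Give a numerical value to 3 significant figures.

P ≈ 0.620

Integrate the radial probability density 4πr²|Ψ|² over r ≤ 1.6λ.
The full normalization integral is A²·[π·λ^3] = 1, fixing A².
In terms of u = r/λ (A², 4π and the length scale all cancel between numerator and denominator), P = [∫_{0}^{1.6} u^2·e^(-2·u) du] / [∫_{0}^{∞} u^2·e^(-2·u) du].
Using ∫ u^2·e^(-2·u) du = -(2·u^2 + 2·u + 1)·e^(-2·u)/4, the numerator is 1/4 - 233·e^(-16/5)/100 and the denominator is 1/4.
The region integral divided by the full integral gives P = 0.6201.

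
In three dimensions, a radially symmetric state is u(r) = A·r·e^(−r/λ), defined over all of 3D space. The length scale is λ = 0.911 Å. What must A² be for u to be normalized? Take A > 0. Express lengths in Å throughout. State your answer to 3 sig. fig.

Require ∫ |u|² 4πr² dr = 1 over the whole domain.
(Spherical symmetry: dV = 4πr² dr.)
Recall ∫₀^∞ r^m e^(−r/β) dr = m!·β^(m+1), the integral (without the A² prefactor) comes out to 3·π·λ^5.
Substituting λ = 0.911 gives A² = 0.1691, so A = 0.4112.

A^2 ≈ 0.169 Å^(-5)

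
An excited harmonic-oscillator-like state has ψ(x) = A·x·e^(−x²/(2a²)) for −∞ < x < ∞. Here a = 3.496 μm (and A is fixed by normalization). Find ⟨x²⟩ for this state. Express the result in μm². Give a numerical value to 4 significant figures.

⟨x^2⟩ ≈ 18.33 μm^2

The expectation value is the |ψ|²-weighted average of x^2: ∫ x^2|ψ|² dx.
Since the A² factors cancel between numerator and denominator, ⟨x²⟩ = 3·a^2/2.
With a = 3.496, ⟨x^2⟩ = 18.333.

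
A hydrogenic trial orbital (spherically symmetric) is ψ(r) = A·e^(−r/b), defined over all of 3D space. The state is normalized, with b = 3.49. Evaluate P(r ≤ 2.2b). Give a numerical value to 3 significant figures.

P ≈ 0.815

P = ∫ |ψ|² 4πr² dr over r ≤ 2.2b.
A² is fixed by ∫₀^∞ 4πr²|ψ|² dr = 1, i.e. A² = (π·b^3)^(−1).
Let u = r/b; then A², 4π and the length scale all cancel, so P = ∫_{0}^{2.2} u^2·e^(-2·u) du ÷ ∫_{0}^{∞} u^2·e^(-2·u) du.
An antiderivative of u^2·e^(-2·u) is -(2·u^2 + 2·u + 1)·e^(-2·u)/4; evaluating from 0 to 2.2 gives 1/4 - 377·e^(-22/5)/100, while the full integral is 1/4.
This evaluates to P = 0.8149.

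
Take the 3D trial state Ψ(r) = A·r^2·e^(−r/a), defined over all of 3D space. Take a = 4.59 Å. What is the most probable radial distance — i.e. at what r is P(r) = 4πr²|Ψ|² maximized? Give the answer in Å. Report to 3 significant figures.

r ≈ 13.8 Å

Differentiate P(r) = 4πr²|Ψ|² with respect to r and set to zero.
Solving yields r = 3·a.
With a = 4.59, the most probable radial distance is 13.77 Å.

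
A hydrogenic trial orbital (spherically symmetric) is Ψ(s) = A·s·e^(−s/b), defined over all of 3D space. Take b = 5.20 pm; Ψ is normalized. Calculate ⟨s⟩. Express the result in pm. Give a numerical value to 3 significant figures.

⟨s⟩ ≈ 13.0 pm

The expectation value is the |Ψ|²-weighted average of s: ∫ s|Ψ|² 4πs² ds.
With ∫₀^∞ s^5 e^(−αs) ds = 5!/α^6, since the A² factors cancel between numerator and denominator, ⟨s⟩ = 5·b/2.
With b = 5.20, ⟨s⟩ = 13.00.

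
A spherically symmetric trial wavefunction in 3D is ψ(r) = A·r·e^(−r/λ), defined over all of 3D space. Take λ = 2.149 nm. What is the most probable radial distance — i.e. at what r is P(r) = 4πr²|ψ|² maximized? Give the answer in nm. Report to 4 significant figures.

Set d/dr [P(r) = 4πr²|ψ|²] = 0 and solve for r > 0.
Solving yields r = 2·λ.
With λ = 2.149, the most probable radial distance is 4.2980 nm.

r ≈ 4.298 nm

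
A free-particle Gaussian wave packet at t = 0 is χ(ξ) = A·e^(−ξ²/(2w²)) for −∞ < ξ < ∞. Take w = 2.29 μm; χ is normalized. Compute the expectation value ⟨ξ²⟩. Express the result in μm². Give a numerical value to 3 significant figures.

⟨ξ^2⟩ ≈ 2.62 μm^2

By definition ⟨ξ²⟩ = ∫ ξ^2 |χ(ξ)|² dξ.
Evaluating both integrals, ⟨ξ²⟩ = w^2/2.
Putting w = 2.29 gives 2.622.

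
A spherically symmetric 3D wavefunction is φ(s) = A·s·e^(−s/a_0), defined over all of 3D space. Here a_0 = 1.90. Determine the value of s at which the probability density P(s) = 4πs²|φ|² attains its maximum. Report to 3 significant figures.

s ≈ 3.80

The maximum of P(s) = 4πs²|φ|² occurs where its derivative vanishes.
This gives s = 2·a_0.
With a_0 = 1.90, the most probable radial distance is 3.800.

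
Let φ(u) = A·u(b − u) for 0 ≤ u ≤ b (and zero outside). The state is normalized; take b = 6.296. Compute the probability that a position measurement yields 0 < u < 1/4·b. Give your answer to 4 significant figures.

P ≈ 0.1035

|φ|² is the probability density, so P = ∫_{0}^{1/4·b} |φ|² du.
With A² fixed by ∫|φ|² = 1, i.e. A² = (b^5/30)^(−1), substitute and integrate.
In terms of t = u/b (A² and the length scale cancel between numerator and denominator), P = [∫_{0}^{1/4} t^2·(1 - t)^2 dt] / [∫_{0}^{1} t^2·(1 - t)^2 dt].
Using ∫ t^2·(1 - t)^2 dt = t^3·(6·t^2 - 15·t + 10)/30, the numerator is ≈ 0.00345052 and the denominator is 1/30.
This works out to P = 53/512.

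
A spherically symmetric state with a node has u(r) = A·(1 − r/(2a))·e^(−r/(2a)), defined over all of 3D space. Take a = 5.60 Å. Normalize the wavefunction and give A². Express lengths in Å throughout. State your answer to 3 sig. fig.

A^2 ≈ 0.000227 Å^(-3)

The normalization condition is ∫|u|² 4πr² dr = 1 from 0 to ∞.
In 3D with spherical symmetry the volume element is 4πr² dr.
∫|u|² 4πr² dr = A²·(8·π·a^3).
Plugging in a = 5.60 yields A = 0.01505.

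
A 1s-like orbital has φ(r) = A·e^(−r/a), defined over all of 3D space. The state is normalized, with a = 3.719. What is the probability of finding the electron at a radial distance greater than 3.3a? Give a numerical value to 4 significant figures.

P ≈ 0.03997

With dV = 4πr²dr, the probability is ∫|φ|² dV over r > 3.3a.
Normalization gives A² = 1/(π·a^3).
Let u = r/a; then A², 4π and the length scale all cancel, so P = ∫_{3.3}^{∞} u^2·e^(-2·u) du ÷ ∫_{0}^{∞} u^2·e^(-2·u) du.
An antiderivative of u^2·e^(-2·u) is -(2·u^2 + 2·u + 1)·e^(-2·u)/4; evaluating from 3.3 to ∞ gives 1469·e^(-33/5)/200, while the full integral is 1/4.
The region integral divided by the full integral gives P = 0.039968.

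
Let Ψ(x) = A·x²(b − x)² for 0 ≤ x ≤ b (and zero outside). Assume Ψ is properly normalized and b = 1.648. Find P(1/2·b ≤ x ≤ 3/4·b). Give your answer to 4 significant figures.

P ≈ 0.4511

P = ∫_{1/2·b}^{3/4·b} |Ψ(x)|² dx.
With A² fixed by ∫|Ψ|² = 1, i.e. A² = (b^9/630)^(−1), substitute and integrate.
In terms of u = x/b (A² and the length scale cancel between numerator and denominator), P = [∫_{1/2}^{3/4} u^4·(1 - u)^4 du] / [∫_{0}^{1} u^4·(1 - u)^4 du].
Using ∫ u^4·(1 - u)^4 du = u^5·(70·u^4 - 315·u^3 + 540·u^2 - 420·u + 126)/630, the numerator is ≈ 0.000715988 and the denominator is 1/630.
Evaluating gives P = 0.45107.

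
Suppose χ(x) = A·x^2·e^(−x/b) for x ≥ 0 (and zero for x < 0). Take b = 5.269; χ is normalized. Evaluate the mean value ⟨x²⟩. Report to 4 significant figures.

The expectation value is the |χ|²-weighted average of x^2: ∫ x^2|χ|² dx.
Since the A² factors cancel between numerator and denominator, ⟨x²⟩ = 15·b^2/2.
Putting b = 5.269 gives 208.22.

⟨x^2⟩ ≈ 208.2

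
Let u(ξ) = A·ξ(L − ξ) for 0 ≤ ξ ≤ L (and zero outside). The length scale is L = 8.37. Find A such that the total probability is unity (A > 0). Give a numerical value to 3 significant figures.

Require ∫ |u|² dξ = 1 over the whole domain.
Expanding the polynomial and integrating term by term, ∫|u|² dξ = A²·(L^5/30).
So A² = (L^5/30)^(−1).
Substituting L = 8.37 gives A² = 0.0007303, so A = 0.02702.

A ≈ 0.0270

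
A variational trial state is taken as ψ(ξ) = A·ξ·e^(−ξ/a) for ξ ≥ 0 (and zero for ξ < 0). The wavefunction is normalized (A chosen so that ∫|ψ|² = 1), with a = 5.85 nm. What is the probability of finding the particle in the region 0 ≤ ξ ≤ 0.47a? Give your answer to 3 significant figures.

P ≈ 0.0696

|ψ|² is the probability density, so P = ∫_{0}^{0.47a} |ψ|² dξ.
With A² fixed by ∫|ψ|² = 1, i.e. A² = (a^3/4)^(−1), substitute and integrate.
In terms of u = ξ/a (A² and the length scale cancel between numerator and denominator), P = [∫_{0}^{0.47} u^2·e^(-2·u) du] / [∫_{0}^{∞} u^2·e^(-2·u) du].
An antiderivative of u^2·e^(-2·u) is -(2·u^2 + 2·u + 1)·e^(-2·u)/4; evaluating from 0 to 0.47 gives ≈ 0.017401, while the full integral is 1/4.
Taking the ratio, P = 0.06960.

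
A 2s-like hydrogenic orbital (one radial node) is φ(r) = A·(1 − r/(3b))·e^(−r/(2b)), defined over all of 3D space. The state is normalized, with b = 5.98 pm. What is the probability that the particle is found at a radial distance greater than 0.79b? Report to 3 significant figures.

With dV = 4πr²dr, the probability is ∫|φ|² dV over r > 0.79b.
A² is fixed by ∫₀^∞ 4πr²|φ|² dr = 1, i.e. A² = (8·π·b^3/3)^(−1).
In terms of u = r/b (A², 4π and the length scale all cancel between numerator and denominator), P = [∫_{0.79}^{∞} u^2·(1 - u/3)^2·e^(-u) du] / [∫_{0}^{∞} u^2·(1 - u/3)^2·e^(-u) du].
With ∫ u^2·(1 - u/3)^2·e^(-u) du = (-u^4 + 2·u^3 - 3·u^2 - 6·u - 6)·e^(-u)/9 + C, the region integral is ≈ 0.60592 and the full one is 2/3.
The region integral divided by the full integral gives P = 0.9089.

P ≈ 0.909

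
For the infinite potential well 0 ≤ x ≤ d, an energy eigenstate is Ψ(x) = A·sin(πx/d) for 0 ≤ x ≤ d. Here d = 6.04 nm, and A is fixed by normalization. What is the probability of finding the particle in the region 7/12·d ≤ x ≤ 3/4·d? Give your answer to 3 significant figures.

P = ∫_{7/12·d}^{3/4·d} |Ψ(x)|² dx.
The normalization integral ∫|Ψ|²dx over the whole domain equals d/2·A², and A² cancels in the ratio.
In terms of u = x/d (A² and the length scale cancel between numerator and denominator), P = [∫_{7/12}^{3/4} sin(π·u)^2 du] / [∫_{0}^{1} sin(π·u)^2 du].
With ∫ sin(π·u)^2 du = u/2 - sin(2·π·u)/(4·π) + C, the region integral is 1/(8·π) + 1/12 and the full one is 1/2.
Taking the ratio, P = (3 + 2·π)/(12·π).

P ≈ 0.246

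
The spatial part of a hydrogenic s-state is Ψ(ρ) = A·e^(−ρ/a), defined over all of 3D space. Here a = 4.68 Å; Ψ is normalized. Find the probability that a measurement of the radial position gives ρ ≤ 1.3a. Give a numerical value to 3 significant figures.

P ≈ 0.482

Integrate the radial probability density 4πρ²|Ψ|² over ρ ≤ 1.3a.
A² is fixed by ∫₀^∞ 4πρ²|Ψ|² dρ = 1, i.e. A² = (π·a^3)^(−1).
Let u = ρ/a; then A², 4π and the length scale all cancel, so P = ∫_{0}^{1.3} u^2·e^(-2·u) du ÷ ∫_{0}^{∞} u^2·e^(-2·u) du.
Using ∫ u^2·e^(-2·u) du = -(2·u^2 + 2·u + 1)·e^(-2·u)/4, the numerator is 1/4 - 349·e^(-13/5)/200 and the denominator is 1/4.
Taking the ratio yields P = 0.4816.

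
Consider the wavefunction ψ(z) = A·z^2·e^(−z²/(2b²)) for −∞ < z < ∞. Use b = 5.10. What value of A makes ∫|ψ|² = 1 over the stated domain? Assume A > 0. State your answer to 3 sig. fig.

The normalization condition is ∫|ψ|² dz = 1 from −∞ to ∞.
With ∫_{−∞}^{∞} z^(2m) e^(−αz²) dz = (2m−1)!!·√π / (2^m α^(m+1/2)), carrying out the integral gives A² · 3·√(π)·b^5/4.
So A² = (3·√(π)·b^5/4)^(−1).
Substituting b = 5.10 gives A² = 0.0002180, so A = 0.01477.

A ≈ 0.0148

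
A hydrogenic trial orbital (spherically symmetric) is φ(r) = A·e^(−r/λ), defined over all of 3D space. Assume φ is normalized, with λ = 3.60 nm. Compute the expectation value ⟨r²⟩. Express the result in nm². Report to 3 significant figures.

⟨r^2⟩ ≈ 38.9 nm^2

⟨r²⟩ = ∫ r^2 |φ|² 4πr² dr over the full domain.
With ∫₀^∞ r^4 e^(−αr) dr = 4!/α^5, since the A² factors cancel between numerator and denominator, ⟨r²⟩ = 3·λ^2.
Putting λ = 3.60 gives 38.88.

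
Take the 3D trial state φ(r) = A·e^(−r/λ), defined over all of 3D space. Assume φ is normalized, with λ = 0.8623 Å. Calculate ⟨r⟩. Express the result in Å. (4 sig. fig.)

The expectation value is the |φ|²-weighted average of r: ∫ r|φ|² 4πr² dr.
The ratio of the moment integral to the normalization integral gives ⟨r⟩ = 3·λ/2.
With λ = 0.8623, ⟨r⟩ = 1.2935.

⟨r⟩ ≈ 1.293 Å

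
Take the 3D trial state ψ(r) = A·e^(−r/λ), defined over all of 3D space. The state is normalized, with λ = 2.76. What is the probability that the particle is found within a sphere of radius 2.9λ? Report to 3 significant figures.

Integrate the radial probability density 4πr²|ψ|² over r ≤ 2.9λ.
Normalization gives A² = 1/(π·λ^3).
Let u = r/λ; then A², 4π and the length scale all cancel, so P = ∫_{0}^{2.9} u^2·e^(-2·u) du ÷ ∫_{0}^{∞} u^2·e^(-2·u) du.
With ∫ u^2·e^(-2·u) du = -(2·u^2 + 2·u + 1)·e^(-2·u)/4 + C, the region integral is 1/4 - 1181·e^(-29/5)/200 and the full one is 1/4.
This evaluates to P = 0.9285.

P ≈ 0.928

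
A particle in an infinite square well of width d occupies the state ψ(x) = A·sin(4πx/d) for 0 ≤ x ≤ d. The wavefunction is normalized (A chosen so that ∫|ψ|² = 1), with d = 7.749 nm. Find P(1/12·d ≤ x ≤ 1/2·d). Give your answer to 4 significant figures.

P = ∫_{1/12·d}^{1/2·d} |ψ(x)|² dx.
Since A² = 1/(d/2), this is the region integral divided by the full normalization integral.
Let u = x/d; then A² and the length scale cancel, so P = ∫_{1/12}^{1/2} sin(4·π·u)^2 du ÷ ∫_{0}^{1} sin(4·π·u)^2 du.
An antiderivative of sin(4·π·u)^2 is u/2 - sin(4·π·u)·cos(4·π·u)/(8·π); evaluating from 1/12 to 1/2 gives √(3)/(32·π) + 5/24, while the full integral is 1/2.
This works out to P = √(3)/(16·π) + 5/12.

P ≈ 0.4511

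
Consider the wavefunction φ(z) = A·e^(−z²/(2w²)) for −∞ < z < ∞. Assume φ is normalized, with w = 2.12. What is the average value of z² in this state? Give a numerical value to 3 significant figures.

⟨z^2⟩ ≈ 2.25

By definition ⟨z²⟩ = ∫ z^2 |φ(z)|² dz.
Evaluating both integrals, ⟨z²⟩ = w^2/2.
Putting w = 2.12 gives 2.247.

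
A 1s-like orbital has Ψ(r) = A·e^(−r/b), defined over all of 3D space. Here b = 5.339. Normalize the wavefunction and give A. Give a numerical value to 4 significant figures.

A ≈ 0.04573

Require ∫ |Ψ|² 4πr² dr = 1 over the whole domain.
The integral (without the A² prefactor) comes out to π·b^3.
Hence A² = 1/[π·b^3].
Substituting b = 5.339 gives A² = 0.0020916, so A = 0.045734.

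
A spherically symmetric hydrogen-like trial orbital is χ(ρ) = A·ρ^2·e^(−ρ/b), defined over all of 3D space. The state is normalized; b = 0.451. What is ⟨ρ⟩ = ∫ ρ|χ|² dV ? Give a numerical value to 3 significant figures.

⟨ρ⟩ ≈ 1.58

By definition ⟨ρ⟩ = ∫ ρ |χ(ρ)|² 4πρ² dρ.
Recall ∫₀^∞ ρ^m e^(−ρ/β) dρ = m!·β^(m+1), evaluating both integrals, ⟨ρ⟩ = 7·b/2.
With b = 0.451, ⟨ρ⟩ = 1.579.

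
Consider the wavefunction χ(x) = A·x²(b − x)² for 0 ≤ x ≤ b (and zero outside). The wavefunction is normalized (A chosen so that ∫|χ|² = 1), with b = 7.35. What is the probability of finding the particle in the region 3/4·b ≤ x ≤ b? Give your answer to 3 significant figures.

P ≈ 0.0489

The probability is P = ∫ |χ|² dx over [3/4·b, b].
The normalization integral ∫|χ|²dx over the whole domain equals b^9/630·A², and A² cancels in the ratio.
Substituting u = x/b, A² and the length scale cancel in the ratio: P = ∫_{3/4}^{1} u^4·(1 - u)^4 du / ∫_{0}^{1} u^4·(1 - u)^4 du.
An antiderivative of u^4·(1 - u)^4 is u^5·(70·u^4 - 315·u^3 + 540·u^2 - 420·u + 126)/630; evaluating from 3/4 to 1 gives ≈ 0.000077662, while the full integral is 1/630.
Evaluating gives P = 0.04893.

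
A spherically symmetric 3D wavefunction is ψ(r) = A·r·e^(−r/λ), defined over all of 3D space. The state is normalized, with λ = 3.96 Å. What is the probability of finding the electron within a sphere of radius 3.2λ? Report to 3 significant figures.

P = ∫ |ψ|² 4πr² dr over r ≤ 3.2λ.
The full normalization integral is A²·[3·π·λ^5] = 1, fixing A².
Substituting u = r/λ, A², 4π and the length scale all cancel in the ratio: P = ∫_{0}^{3.2} u^4·e^(-2·u) du / ∫_{0}^{∞} u^4·e^(-2·u) du.
An antiderivative of u^4·e^(-2·u) is -(u^4/2 + u^3 + 3·u^2/2 + 3·u/2 + 3/4)·e^(-2·u); evaluating from 0 to 3.2 gives ≈ 0.57370, while the full integral is 3/4.
This evaluates to P = 0.7649.

P ≈ 0.765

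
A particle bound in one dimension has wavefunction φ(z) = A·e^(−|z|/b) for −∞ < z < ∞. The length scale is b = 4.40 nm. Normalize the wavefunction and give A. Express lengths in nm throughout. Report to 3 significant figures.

A ≈ 0.477 nm^(-1/2)

Require ∫ |φ|² dz = 1 over the whole domain.
Using ∫₀^∞ zⁿ e^(−αz) dz = n!/αⁿ⁺¹, the integral (without the A² prefactor) comes out to b.
Substituting b = 4.40 gives A² = 0.2273, so A = 0.4767.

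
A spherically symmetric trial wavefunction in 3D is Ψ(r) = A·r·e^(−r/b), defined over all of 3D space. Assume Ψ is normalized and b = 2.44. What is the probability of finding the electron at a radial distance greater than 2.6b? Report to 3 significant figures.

With dV = 4πr²dr, the probability is ∫|Ψ|² dV over r > 2.6b.
Normalization gives A² = 1/(3·π·b^5).
Substituting u = r/b, A², 4π and the length scale all cancel in the ratio: P = ∫_{2.6}^{∞} u^4·e^(-2·u) du / ∫_{0}^{∞} u^4·e^(-2·u) du.
An antiderivative of u^4·e^(-2·u) is -(u^4/2 + u^3 + 3·u^2/2 + 3·u/2 + 3/4)·e^(-2·u); evaluating from 2.6 to ∞ gives ≈ 0.30460, while the full integral is 3/4.
This evaluates to P = 0.4061.

P ≈ 0.406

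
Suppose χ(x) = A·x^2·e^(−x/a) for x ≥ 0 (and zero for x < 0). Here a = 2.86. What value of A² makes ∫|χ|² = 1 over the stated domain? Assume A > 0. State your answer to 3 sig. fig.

The normalization condition is ∫|χ|² dx = 1 from 0 to ∞.
Carrying out the integral gives A² · 3·a^5/4.
Setting this equal to 1 gives A² = 1/(3·a^5/4).
Plugging in a = 2.86 yields A = 0.08347.

A^2 ≈ 0.00697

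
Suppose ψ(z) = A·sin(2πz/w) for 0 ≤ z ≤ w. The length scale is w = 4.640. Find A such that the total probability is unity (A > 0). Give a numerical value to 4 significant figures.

Require ∫ |ψ|² dz = 1 over the whole domain.
With ψ = A·sin(2πz/w), the integral evaluates to A²·[w/2].
Hence A² = 1/[w/2].
Substituting w = 4.640 gives A² = 0.43103, so A = 0.65653.

A ≈ 0.6565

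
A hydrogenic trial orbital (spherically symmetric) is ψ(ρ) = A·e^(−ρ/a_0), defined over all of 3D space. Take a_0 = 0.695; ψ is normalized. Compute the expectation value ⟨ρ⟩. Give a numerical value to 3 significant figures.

⟨ρ⟩ ≈ 1.04

⟨ρ⟩ = ∫ ρ |ψ|² 4πρ² dρ over the full domain.
Recall ∫₀^∞ ρ^m e^(−ρ/β) dρ = m!·β^(m+1), evaluating both integrals, ⟨ρ⟩ = 3·a_0/2.
With a_0 = 0.695, ⟨ρ⟩ = 1.043.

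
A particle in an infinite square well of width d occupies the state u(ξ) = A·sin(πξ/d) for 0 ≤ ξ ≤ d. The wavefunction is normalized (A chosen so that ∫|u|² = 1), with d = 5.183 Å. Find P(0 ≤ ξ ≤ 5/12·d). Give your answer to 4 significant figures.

P ≈ 0.3371

P = ∫_{0}^{5/12·d} |u(ξ)|² dξ.
With A² fixed by ∫|u|² = 1, i.e. A² = (d/2)^(−1), substitute and integrate.
Substituting t = ξ/d, A² and the length scale cancel in the ratio: P = ∫_{0}^{5/12} sin(π·t)^2 dt / ∫_{0}^{1} sin(π·t)^2 dt.
Using ∫ sin(π·t)^2 dt = t/2 - sin(2·π·t)/(4·π), the numerator is 5/24 - 1/(8·π) and the denominator is 1/2.
Taking the ratio, P = (-3 + 5·π)/(12·π).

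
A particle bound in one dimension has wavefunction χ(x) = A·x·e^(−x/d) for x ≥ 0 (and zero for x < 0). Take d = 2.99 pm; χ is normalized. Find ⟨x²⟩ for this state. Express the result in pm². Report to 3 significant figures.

⟨x^2⟩ ≈ 26.8 pm^2

⟨x²⟩ = ∫ x^2 |χ|² dx over the full domain.
Since the A² factors cancel between numerator and denominator, ⟨x²⟩ = 3·d^2.
With d = 2.99, ⟨x^2⟩ = 26.82.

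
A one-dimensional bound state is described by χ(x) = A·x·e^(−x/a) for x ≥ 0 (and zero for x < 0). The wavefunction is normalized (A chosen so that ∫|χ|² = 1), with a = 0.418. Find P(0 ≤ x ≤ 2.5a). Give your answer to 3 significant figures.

P ≈ 0.875

|χ|² is the probability density, so P = ∫_{0}^{2.5a} |χ|² dx.
Since A² = 1/(a^3/4), this is the region integral divided by the full normalization integral.
Substituting u = x/a, A² and the length scale cancel in the ratio: P = ∫_{0}^{2.5} u^2·e^(-2·u) du / ∫_{0}^{∞} u^2·e^(-2·u) du.
Using ∫ u^2·e^(-2·u) du = -(2·u^2 + 2·u + 1)·e^(-2·u)/4, the numerator is 1/4 - 37·e^(-5)/8 and the denominator is 1/4.
Taking the ratio, P = 0.8753.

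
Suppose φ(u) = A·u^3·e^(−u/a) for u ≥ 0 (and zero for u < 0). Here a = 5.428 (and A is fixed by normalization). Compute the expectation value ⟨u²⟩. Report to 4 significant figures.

⟨u^2⟩ ≈ 412.5

⟨u²⟩ = ∫ u^2 |φ|² du over the full domain.
With ∫₀^∞ u^8 e^(−αu) du = 8!/α^9, the ratio of the moment integral to the normalization integral gives ⟨u²⟩ = 14·a^2.
With a = 5.428, ⟨u^2⟩ = 412.48.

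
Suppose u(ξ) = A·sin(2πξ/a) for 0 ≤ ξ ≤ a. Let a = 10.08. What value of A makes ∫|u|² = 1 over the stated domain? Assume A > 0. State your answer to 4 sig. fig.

We need A² ∫|f|² dξ = 1, taking the integral from 0 to a.
With ∫₀^a sin²(nπξ/a) dξ = a/2, with u = A·sin(2πξ/a), the integral evaluates to A²·[a/2].
So A² = (a/2)^(−1).
Plugging in a = 10.08 yields A = 0.44544.

A ≈ 0.4454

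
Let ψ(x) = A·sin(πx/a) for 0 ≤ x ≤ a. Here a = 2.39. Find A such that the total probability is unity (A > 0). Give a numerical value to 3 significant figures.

A ≈ 0.915

The normalization condition is ∫|ψ|² dx = 1 from 0 to a.
The integral (without the A² prefactor) comes out to a/2.
Setting this equal to 1 gives A² = 1/(a/2).
With a = 2.39: A² = 0.8368 and A = 0.9148.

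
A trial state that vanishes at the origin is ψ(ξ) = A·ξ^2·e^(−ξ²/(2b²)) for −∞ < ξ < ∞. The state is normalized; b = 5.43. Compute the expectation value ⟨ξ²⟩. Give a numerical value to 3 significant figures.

⟨ξ^2⟩ ≈ 73.7

⟨ξ²⟩ = ∫ ξ^2 |ψ|² dξ over the full domain.
Using the Gaussian integral ∫_{−∞}^{∞} e^(−αξ²) dξ = √(π/α), evaluating both integrals, ⟨ξ²⟩ = 5·b^2/2.
With b = 5.43, ⟨ξ^2⟩ = 73.71.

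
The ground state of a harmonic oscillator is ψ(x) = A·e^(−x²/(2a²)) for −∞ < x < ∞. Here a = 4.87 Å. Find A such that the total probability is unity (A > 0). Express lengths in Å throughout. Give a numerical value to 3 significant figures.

A ≈ 0.340 Å^(-1/2)

Require ∫ |ψ|² dx = 1 over the whole domain.
Using the Gaussian integral ∫_{−∞}^{∞} e^(−αx²) dx = √(π/α), with ψ = A·e^(−x²/(2a²)), the integral evaluates to A²·[√(π)·a].
Setting this equal to 1 gives A² = 1/(√(π)·a).
Substituting a = 4.87 gives A² = 0.1159, so A = 0.3404.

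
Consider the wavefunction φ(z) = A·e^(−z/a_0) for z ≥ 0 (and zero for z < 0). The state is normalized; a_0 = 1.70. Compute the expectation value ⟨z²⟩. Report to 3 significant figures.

⟨z^2⟩ ≈ 1.45

⟨z²⟩ = ∫ z^2 |φ|² dz over the full domain.
With ∫₀^∞ z^2 e^(−αz) dz = 2!/α^3, the ratio of the moment integral to the normalization integral gives ⟨z²⟩ = a_0^2/2.
Putting a_0 = 1.70 gives 1.445.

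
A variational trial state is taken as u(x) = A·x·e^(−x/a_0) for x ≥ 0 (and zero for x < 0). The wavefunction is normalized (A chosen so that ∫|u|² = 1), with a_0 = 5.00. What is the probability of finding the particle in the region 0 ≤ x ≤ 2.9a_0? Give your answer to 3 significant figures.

The probability is P = ∫ |u|² dx over [0, 2.9a_0].
The normalization integral ∫|u|²dx over the whole domain equals a_0^3/4·A², and A² cancels in the ratio.
In terms of t = x/a_0 (A² and the length scale cancel between numerator and denominator), P = [∫_{0}^{2.9} t^2·e^(-2·t) dt] / [∫_{0}^{∞} t^2·e^(-2·t) dt].
Using ∫ t^2·e^(-2·t) dt = -(2·t^2 + 2·t + 1)·e^(-2·t)/4, the numerator is 1/4 - 1181·e^(-29/5)/200 and the denominator is 1/4.
Taking the ratio, P = 0.9285.

P ≈ 0.928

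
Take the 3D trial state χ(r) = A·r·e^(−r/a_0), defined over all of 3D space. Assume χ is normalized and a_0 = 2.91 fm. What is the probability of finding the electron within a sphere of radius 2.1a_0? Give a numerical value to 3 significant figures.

P ≈ 0.410

Integrate the radial probability density 4πr²|χ|² over r ≤ 2.1a_0.
Normalization gives A² = 1/(3·π·a_0^5).
Substituting u = r/a_0, A², 4π and the length scale all cancel in the ratio: P = ∫_{0}^{2.1} u^4·e^(-2·u) du / ∫_{0}^{∞} u^4·e^(-2·u) du.
Using ∫ u^4·e^(-2·u) du = -(u^4/2 + u^3 + 3·u^2/2 + 3·u/2 + 3/4)·e^(-2·u), the numerator is ≈ 0.30763 and the denominator is 3/4.
Taking the ratio yields P = 0.4102.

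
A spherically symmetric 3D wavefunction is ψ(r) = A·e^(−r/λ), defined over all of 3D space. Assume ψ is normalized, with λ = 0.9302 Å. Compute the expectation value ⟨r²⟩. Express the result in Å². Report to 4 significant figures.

⟨r^2⟩ ≈ 2.596 Å^2

The expectation value is the |ψ|²-weighted average of r^2: ∫ r^2|ψ|² 4πr² dr.
With ∫₀^∞ r^4 e^(−αr) dr = 4!/α^5, evaluating both integrals, ⟨r²⟩ = 3·λ^2.
With λ = 0.9302, ⟨r^2⟩ = 2.5958.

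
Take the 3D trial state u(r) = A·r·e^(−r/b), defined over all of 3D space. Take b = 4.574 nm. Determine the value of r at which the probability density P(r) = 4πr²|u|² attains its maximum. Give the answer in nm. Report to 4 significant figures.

Differentiate P(r) = 4πr²|u|² with respect to r and set to zero.
Solving yields r = 2·b.
With b = 4.574, the most probable radial distance is 9.1480 nm.

r ≈ 9.148 nm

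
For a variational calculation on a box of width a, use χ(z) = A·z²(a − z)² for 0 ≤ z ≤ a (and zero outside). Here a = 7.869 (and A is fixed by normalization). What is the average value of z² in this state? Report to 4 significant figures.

⟨z²⟩ = ∫ z^2 |χ|² dz over the full domain.
The ratio of the moment integral to the normalization integral gives ⟨z²⟩ = 3·a^2/11.
With a = 7.869, ⟨z^2⟩ = 16.888.

⟨z^2⟩ ≈ 16.89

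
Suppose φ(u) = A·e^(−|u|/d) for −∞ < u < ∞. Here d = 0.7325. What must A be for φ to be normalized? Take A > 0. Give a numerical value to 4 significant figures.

The normalization condition is ∫|φ|² du = 1 from −∞ to ∞.
Carrying out the integral gives A² · d.
Setting this equal to 1 gives A² = 1/(d).
With d = 0.7325: A² = 1.3652 and A = 1.1684.

A ≈ 1.168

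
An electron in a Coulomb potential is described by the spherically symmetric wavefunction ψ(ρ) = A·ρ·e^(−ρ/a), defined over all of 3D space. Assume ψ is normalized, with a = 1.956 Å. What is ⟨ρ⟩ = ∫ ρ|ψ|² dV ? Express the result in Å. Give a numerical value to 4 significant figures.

⟨ρ⟩ = ∫ ρ |ψ|² 4πρ² dρ over the full domain.
Evaluating both integrals, ⟨ρ⟩ = 5·a/2.
With a = 1.956, ⟨ρ⟩ = 4.8900.

⟨ρ⟩ ≈ 4.890 Å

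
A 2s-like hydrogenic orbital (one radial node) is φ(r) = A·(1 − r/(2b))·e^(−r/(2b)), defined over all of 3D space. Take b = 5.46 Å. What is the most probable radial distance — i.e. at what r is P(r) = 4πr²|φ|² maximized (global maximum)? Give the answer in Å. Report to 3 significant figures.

r ≈ 28.6 Å

Set d/dr [P(r) = 4πr²|φ|²] = 0 and solve for r > 0.
Solving yields r = b·(√(5) + 3).
With b = 5.46, the most probable radial distance is 28.59 Å.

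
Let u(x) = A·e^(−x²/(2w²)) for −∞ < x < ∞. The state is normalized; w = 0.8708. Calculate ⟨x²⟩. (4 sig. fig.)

⟨x²⟩ = ∫ x^2 |u|² dx over the full domain.
Evaluating both integrals, ⟨x²⟩ = w^2/2.
Putting w = 0.8708 gives 0.37915.

⟨x^2⟩ ≈ 0.3791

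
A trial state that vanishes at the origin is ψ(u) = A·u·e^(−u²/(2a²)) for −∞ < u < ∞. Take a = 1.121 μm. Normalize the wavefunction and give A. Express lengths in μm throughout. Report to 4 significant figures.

A ≈ 0.8950 μm^(-3/2)

The normalization condition is ∫|ψ|² du = 1 from −∞ to ∞.
Carrying out the integral gives A² · √(π)·a^3/2.
So A² = (√(π)·a^3/2)^(−1).
With a = 1.121: A² = 0.80101 and A = 0.89499.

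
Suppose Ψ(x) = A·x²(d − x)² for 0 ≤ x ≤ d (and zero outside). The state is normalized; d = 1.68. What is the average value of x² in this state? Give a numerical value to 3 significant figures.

The expectation value is the |Ψ|²-weighted average of x^2: ∫ x^2|Ψ|² dx.
Expanding the polynomial and integrating term by term, evaluating both integrals, ⟨x²⟩ = 3·d^2/11.
With d = 1.68, ⟨x^2⟩ = 0.7697.

⟨x^2⟩ ≈ 0.770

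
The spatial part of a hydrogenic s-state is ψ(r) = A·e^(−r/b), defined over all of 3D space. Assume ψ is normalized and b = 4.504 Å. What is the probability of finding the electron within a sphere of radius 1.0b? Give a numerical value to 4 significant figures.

Integrate the radial probability density 4πr²|ψ|² over r ≤ 1.0b.
Normalization gives A² = 1/(π·b^3).
In terms of u = r/b (A², 4π and the length scale all cancel between numerator and denominator), P = [∫_{0}^{1.0} u^2·e^(-2·u) du] / [∫_{0}^{∞} u^2·e^(-2·u) du].
With ∫ u^2·e^(-2·u) du = -(2·u^2 + 2·u + 1)·e^(-2·u)/4 + C, the region integral is 1/4 - 5·e^(-2)/4 and the full one is 1/4.
This evaluates to P = 0.32332.

P ≈ 0.3233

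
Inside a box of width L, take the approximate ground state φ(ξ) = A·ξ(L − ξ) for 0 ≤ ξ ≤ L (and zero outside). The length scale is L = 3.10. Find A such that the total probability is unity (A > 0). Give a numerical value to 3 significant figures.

Normalization requires ∫|φ|² dξ = 1, integrated from 0 to L.
Expanding the polynomial and integrating term by term, with φ = A·ξ(L − ξ), the integral evaluates to A²·[L^5/30].
Setting this equal to 1 gives A² = 1/(L^5/30).
Substituting L = 3.10 gives A² = 0.1048, so A = 0.3237.

A ≈ 0.324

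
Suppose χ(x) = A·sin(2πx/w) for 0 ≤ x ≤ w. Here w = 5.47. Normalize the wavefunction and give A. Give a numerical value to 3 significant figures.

We need A² ∫|f|² dx = 1, taking the integral from 0 to w.
With ∫₀^w sin²(nπx/w) dx = w/2, the integral (without the A² prefactor) comes out to w/2.
Setting this equal to 1 gives A² = 1/(w/2).
Substituting w = 5.47 gives A² = 0.3656, so A = 0.6047.

A ≈ 0.605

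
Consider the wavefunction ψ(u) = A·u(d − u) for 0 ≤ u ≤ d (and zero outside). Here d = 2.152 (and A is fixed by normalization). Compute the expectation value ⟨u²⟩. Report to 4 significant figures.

⟨u²⟩ = ∫ u^2 |ψ|² du over the full domain.
Expanding the polynomial and integrating term by term, evaluating both integrals, ⟨u²⟩ = 2·d^2/7.
Putting d = 2.152 gives 1.3232.

⟨u^2⟩ ≈ 1.323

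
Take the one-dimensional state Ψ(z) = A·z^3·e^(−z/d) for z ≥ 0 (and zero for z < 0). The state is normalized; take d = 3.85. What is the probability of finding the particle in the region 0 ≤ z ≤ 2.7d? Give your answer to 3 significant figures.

P ≈ 0.298

|Ψ|² is the probability density, so P = ∫_{0}^{2.7d} |Ψ|² dz.
With A² fixed by ∫|Ψ|² = 1, i.e. A² = (45·d^7/8)^(−1), substitute and integrate.
In terms of u = z/d (A² and the length scale cancel between numerator and denominator), P = [∫_{0}^{2.7} u^6·e^(-2·u) du] / [∫_{0}^{∞} u^6·e^(-2·u) du].
An antiderivative of u^6·e^(-2·u) is -(4·u^6 + 12·u^5 + 30·u^4 + 60·u^3 + 90·u^2 + 90·u + 45)·e^(-2·u)/8; evaluating from 0 to 2.7 gives ≈ 1.6781, while the full integral is 45/8.
Evaluating gives P = 0.2983.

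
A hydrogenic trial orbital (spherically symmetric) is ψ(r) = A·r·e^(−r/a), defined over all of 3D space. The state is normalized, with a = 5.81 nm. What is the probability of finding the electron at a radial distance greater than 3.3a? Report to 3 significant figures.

With dV = 4πr²dr, the probability is ∫|ψ|² dV over r > 3.3a.
A² is fixed by ∫₀^∞ 4πr²|ψ|² dr = 1, i.e. A² = (3·π·a^5)^(−1).
In terms of u = r/a (A², 4π and the length scale all cancel between numerator and denominator), P = [∫_{3.3}^{∞} u^4·e^(-2·u) du] / [∫_{0}^{∞} u^4·e^(-2·u) du].
An antiderivative of u^4·e^(-2·u) is -(u^4/2 + u^3 + 3·u^2/2 + 3·u/2 + 3/4)·e^(-2·u); evaluating from 3.3 to ∞ gives ≈ 0.15953, while the full integral is 3/4.
The region integral divided by the full integral gives P = 0.2127.

P ≈ 0.213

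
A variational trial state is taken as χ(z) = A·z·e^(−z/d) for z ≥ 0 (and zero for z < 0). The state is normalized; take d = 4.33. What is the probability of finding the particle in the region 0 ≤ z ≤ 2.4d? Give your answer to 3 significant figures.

The probability is P = ∫ |χ|² dz over [0, 2.4d].
Since A² = 1/(d^3/4), this is the region integral divided by the full normalization integral.
In terms of u = z/d (A² and the length scale cancel between numerator and denominator), P = [∫_{0}^{2.4} u^2·e^(-2·u) du] / [∫_{0}^{∞} u^2·e^(-2·u) du].
Using ∫ u^2·e^(-2·u) du = -(2·u^2 + 2·u + 1)·e^(-2·u)/4, the numerator is 1/4 - 433·e^(-24/5)/100 and the denominator is 1/4.
This works out to P = 0.8575.

P ≈ 0.857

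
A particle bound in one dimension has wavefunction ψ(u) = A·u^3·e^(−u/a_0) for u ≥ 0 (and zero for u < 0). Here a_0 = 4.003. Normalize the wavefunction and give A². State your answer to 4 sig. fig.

A^2 ≈ 0.00001079

We need A² ∫|f|² du = 1, taking the integral from 0 to ∞.
The integral (without the A² prefactor) comes out to 45·a_0^7/8.
Plugging in a_0 = 4.003 yields A = 0.0032854.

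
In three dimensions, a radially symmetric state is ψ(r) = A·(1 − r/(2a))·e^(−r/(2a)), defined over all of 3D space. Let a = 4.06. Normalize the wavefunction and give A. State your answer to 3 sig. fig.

A ≈ 0.0244

The normalization condition is ∫|ψ|² 4πr² dr = 1 from 0 to ∞.
The integral (without the A² prefactor) comes out to 8·π·a^3.
Substituting a = 4.06 gives A² = 0.0005945, so A = 0.02438.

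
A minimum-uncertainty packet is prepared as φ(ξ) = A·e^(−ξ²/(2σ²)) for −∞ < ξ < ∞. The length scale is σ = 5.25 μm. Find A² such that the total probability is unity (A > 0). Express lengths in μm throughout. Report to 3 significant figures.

A^2 ≈ 0.107 μm^(-1)

The normalization condition is ∫|φ|² dξ = 1 from −∞ to ∞.
With φ = A·e^(−ξ²/(2σ²)), the integral evaluates to A²·[√(π)·σ].
So A² = (√(π)·σ)^(−1).
With σ = 5.25: A² = 0.1075 and A = 0.3278.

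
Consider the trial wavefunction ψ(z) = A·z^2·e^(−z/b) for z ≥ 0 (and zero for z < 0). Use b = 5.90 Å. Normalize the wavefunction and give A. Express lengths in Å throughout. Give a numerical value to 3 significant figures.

A ≈ 0.0137 Å^(-5/2)

We need A² ∫|f|² dz = 1, taking the integral from 0 to ∞.
The integral (without the A² prefactor) comes out to 3·b^5/4.
So A² = (3·b^5/4)^(−1).
With b = 5.90: A² = 0.0001865 and A = 0.01366.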